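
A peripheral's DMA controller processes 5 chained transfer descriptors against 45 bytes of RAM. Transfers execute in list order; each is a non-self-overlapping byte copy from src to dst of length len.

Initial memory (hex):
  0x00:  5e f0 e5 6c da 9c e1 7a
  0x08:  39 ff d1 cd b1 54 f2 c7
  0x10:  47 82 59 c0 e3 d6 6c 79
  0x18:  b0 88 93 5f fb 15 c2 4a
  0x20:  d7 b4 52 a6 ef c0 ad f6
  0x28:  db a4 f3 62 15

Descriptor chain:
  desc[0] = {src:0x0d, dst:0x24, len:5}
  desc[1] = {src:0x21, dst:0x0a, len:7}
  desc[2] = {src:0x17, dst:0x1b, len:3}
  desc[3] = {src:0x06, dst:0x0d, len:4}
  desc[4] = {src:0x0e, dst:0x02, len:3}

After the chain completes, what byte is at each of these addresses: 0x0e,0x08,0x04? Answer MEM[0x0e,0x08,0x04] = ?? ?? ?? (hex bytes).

[0] 0x0d->0x24 len=5 : 54 f2 c7 47 82
[1] 0x21->0x0a len=7 : b4 52 a6 54 f2 c7 47
[2] 0x17->0x1b len=3 : 79 b0 88
[3] 0x06->0x0d len=4 : e1 7a 39 ff
[4] 0x0e->0x02 len=3 : 7a 39 ff
query mem[0x0e]=0x7a, mem[0x08]=0x39, mem[0x04]=0xff

MEM[0x0e,0x08,0x04] = 7a 39 ff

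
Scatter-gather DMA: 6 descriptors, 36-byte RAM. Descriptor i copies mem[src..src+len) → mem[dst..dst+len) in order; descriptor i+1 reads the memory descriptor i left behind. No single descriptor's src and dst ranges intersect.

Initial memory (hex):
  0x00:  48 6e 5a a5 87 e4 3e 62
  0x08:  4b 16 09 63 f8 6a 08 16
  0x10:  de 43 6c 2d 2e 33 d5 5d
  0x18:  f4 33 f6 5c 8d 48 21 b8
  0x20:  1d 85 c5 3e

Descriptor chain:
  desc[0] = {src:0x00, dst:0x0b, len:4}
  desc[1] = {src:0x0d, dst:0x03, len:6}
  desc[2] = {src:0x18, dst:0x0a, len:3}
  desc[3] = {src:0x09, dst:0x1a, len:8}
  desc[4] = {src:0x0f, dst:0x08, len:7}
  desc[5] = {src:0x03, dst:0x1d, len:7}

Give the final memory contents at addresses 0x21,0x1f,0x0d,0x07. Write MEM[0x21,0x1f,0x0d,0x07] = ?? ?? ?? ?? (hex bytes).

MEM[0x21,0x1f,0x0d,0x07] = 43 16 2e 43

  after D0: wrote 4B at 0x0b = 486e5aa5
  after D1: wrote 6B at 0x03 = 5aa516de436c
  after D2: wrote 3B at 0x0a = f433f6
  after D3: wrote 8B at 0x1a = 16f433f65aa516de
  after D4: wrote 7B at 0x08 = 16de436c2d2e33
  after D5: wrote 7B at 0x1d = 5aa516de4316de
query mem[0x21]=0x43, mem[0x1f]=0x16, mem[0x0d]=0x2e, mem[0x07]=0x43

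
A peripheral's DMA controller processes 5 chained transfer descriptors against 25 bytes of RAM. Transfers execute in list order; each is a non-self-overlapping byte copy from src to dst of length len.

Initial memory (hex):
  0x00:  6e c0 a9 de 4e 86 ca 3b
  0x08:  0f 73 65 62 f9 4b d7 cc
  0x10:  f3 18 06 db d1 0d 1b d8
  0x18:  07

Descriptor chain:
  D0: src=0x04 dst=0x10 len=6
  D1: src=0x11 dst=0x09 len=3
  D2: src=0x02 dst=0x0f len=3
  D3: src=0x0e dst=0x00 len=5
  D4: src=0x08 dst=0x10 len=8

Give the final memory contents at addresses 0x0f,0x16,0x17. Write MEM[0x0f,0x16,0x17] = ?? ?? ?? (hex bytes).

#0 dst[0x10+6] := {0x4e,0x86,0xca,0x3b,0x0f,0x73}
#1 dst[0x09+3] := {0x86,0xca,0x3b}
#2 dst[0x0f+3] := {0xa9,0xde,0x4e}
#3 dst[0x00+5] := {0xd7,0xa9,0xde,0x4e,0xca}
#4 dst[0x10+8] := {0x0f,0x86,0xca,0x3b,0xf9,0x4b,0xd7,0xa9}
query mem[0x0f]=0xa9, mem[0x16]=0xd7, mem[0x17]=0xa9

MEM[0x0f,0x16,0x17] = a9 d7 a9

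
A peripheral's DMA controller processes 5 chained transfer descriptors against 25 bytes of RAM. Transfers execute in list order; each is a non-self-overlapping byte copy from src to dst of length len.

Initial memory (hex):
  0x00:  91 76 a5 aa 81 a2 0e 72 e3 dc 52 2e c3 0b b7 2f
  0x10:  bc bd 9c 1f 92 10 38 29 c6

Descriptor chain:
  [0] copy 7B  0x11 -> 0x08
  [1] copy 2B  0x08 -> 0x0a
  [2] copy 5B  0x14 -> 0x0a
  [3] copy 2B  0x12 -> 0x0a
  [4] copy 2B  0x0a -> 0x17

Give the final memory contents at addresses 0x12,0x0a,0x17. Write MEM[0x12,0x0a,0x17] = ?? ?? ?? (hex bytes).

MEM[0x12,0x0a,0x17] = 9c 9c 9c

[0] 0x11->0x08 len=7 : bd 9c 1f 92 10 38 29
[1] 0x08->0x0a len=2 : bd 9c
[2] 0x14->0x0a len=5 : 92 10 38 29 c6
[3] 0x12->0x0a len=2 : 9c 1f
[4] 0x0a->0x17 len=2 : 9c 1f
query mem[0x12]=0x9c, mem[0x0a]=0x9c, mem[0x17]=0x9c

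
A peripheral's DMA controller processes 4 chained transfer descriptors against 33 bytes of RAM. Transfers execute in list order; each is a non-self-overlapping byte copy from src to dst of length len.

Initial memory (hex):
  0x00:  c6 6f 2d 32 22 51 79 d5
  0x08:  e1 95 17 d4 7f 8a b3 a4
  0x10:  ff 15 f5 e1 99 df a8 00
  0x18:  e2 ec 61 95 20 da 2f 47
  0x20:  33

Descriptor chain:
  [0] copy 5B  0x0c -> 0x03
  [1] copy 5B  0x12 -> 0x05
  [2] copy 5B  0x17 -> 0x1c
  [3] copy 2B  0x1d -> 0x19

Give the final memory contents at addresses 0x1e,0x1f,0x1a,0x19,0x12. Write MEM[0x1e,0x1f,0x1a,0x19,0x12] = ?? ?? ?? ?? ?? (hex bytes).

D0: mem[0x03..0x07] <- [7f 8a b3 a4 ff]
D1: mem[0x05..0x09] <- [f5 e1 99 df a8]
D2: mem[0x1c..0x20] <- [00 e2 ec 61 95]
D3: mem[0x19..0x1a] <- [e2 ec]
query mem[0x1e]=0xec, mem[0x1f]=0x61, mem[0x1a]=0xec, mem[0x19]=0xe2, mem[0x12]=0xf5

MEM[0x1e,0x1f,0x1a,0x19,0x12] = ec 61 ec e2 f5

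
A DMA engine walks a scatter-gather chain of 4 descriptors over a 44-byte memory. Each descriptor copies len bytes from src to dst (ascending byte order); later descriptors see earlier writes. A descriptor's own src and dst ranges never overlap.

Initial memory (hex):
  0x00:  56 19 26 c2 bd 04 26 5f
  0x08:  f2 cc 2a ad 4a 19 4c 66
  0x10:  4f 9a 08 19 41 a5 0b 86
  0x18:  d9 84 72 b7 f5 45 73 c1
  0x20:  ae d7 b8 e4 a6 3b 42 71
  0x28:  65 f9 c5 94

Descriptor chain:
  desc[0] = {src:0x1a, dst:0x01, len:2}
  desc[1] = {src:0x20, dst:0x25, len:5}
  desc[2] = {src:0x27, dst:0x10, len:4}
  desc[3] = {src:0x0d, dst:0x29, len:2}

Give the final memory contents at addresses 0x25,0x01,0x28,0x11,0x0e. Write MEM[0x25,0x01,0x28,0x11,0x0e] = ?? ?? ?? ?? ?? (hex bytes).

MEM[0x25,0x01,0x28,0x11,0x0e] = ae 72 e4 e4 4c

D0: mem[0x01..0x02] <- [72 b7]
D1: mem[0x25..0x29] <- [ae d7 b8 e4 a6]
D2: mem[0x10..0x13] <- [b8 e4 a6 c5]
D3: mem[0x29..0x2a] <- [19 4c]
query mem[0x25]=0xae, mem[0x01]=0x72, mem[0x28]=0xe4, mem[0x11]=0xe4, mem[0x0e]=0x4c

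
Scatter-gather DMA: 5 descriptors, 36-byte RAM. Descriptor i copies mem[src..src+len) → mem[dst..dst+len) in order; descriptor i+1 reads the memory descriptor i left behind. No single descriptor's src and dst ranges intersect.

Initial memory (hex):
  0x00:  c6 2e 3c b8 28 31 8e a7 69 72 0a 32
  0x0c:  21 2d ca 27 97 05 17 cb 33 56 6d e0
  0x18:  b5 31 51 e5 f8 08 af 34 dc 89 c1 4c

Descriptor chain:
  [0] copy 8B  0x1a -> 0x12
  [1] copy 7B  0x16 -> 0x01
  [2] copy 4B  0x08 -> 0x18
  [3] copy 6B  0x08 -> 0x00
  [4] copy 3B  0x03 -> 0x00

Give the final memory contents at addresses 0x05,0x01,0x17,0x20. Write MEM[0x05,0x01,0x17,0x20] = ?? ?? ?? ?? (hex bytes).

D0: mem[0x12..0x19] <- [51 e5 f8 08 af 34 dc 89]
D1: mem[0x01..0x07] <- [af 34 dc 89 51 e5 f8]
D2: mem[0x18..0x1b] <- [69 72 0a 32]
D3: mem[0x00..0x05] <- [69 72 0a 32 21 2d]
D4: mem[0x00..0x02] <- [32 21 2d]
query mem[0x05]=0x2d, mem[0x01]=0x21, mem[0x17]=0x34, mem[0x20]=0xdc

MEM[0x05,0x01,0x17,0x20] = 2d 21 34 dc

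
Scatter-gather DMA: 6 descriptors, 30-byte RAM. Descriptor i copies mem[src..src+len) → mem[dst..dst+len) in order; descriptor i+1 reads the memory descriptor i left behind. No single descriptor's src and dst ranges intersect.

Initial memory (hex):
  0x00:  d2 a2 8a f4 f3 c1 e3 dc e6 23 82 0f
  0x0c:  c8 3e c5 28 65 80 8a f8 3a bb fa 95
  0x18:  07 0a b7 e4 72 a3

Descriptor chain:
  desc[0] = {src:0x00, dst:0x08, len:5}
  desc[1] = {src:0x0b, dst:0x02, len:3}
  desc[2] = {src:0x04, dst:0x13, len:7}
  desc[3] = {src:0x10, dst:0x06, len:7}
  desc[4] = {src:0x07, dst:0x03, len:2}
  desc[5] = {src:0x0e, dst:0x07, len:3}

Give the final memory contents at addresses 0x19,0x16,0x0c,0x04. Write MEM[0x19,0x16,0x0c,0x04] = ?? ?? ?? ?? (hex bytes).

MEM[0x19,0x16,0x0c,0x04] = 8a dc dc 8a

D0: mem[0x08..0x0c] <- [d2 a2 8a f4 f3]
D1: mem[0x02..0x04] <- [f4 f3 3e]
D2: mem[0x13..0x19] <- [3e c1 e3 dc d2 a2 8a]
D3: mem[0x06..0x0c] <- [65 80 8a 3e c1 e3 dc]
D4: mem[0x03..0x04] <- [80 8a]
D5: mem[0x07..0x09] <- [c5 28 65]
query mem[0x19]=0x8a, mem[0x16]=0xdc, mem[0x0c]=0xdc, mem[0x04]=0x8a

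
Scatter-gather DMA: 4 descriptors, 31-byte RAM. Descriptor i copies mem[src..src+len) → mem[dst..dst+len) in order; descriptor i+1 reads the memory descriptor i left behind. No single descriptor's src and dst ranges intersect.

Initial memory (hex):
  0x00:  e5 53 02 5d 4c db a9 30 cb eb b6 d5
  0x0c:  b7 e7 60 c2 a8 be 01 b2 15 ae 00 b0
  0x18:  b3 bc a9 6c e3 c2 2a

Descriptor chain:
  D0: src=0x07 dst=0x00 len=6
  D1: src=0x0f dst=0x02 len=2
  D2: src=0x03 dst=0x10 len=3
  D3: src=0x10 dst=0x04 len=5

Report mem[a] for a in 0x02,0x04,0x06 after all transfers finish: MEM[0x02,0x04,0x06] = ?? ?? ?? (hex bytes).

[0] 0x07->0x00 len=6 : 30 cb eb b6 d5 b7
[1] 0x0f->0x02 len=2 : c2 a8
[2] 0x03->0x10 len=3 : a8 d5 b7
[3] 0x10->0x04 len=5 : a8 d5 b7 b2 15
query mem[0x02]=0xc2, mem[0x04]=0xa8, mem[0x06]=0xb7

MEM[0x02,0x04,0x06] = c2 a8 b7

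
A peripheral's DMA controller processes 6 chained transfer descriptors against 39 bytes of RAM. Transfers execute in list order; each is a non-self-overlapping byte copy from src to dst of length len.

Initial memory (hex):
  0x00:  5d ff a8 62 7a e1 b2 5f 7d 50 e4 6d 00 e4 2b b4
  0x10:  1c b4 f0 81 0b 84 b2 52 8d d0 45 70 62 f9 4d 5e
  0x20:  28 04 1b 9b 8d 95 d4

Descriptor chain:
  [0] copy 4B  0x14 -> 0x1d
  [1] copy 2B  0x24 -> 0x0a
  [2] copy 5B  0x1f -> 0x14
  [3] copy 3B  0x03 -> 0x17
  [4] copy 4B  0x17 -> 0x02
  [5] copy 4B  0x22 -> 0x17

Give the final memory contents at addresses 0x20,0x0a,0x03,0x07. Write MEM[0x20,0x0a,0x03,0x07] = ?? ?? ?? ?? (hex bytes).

MEM[0x20,0x0a,0x03,0x07] = 52 8d 7a 5f

[0] 0x14->0x1d len=4 : 0b 84 b2 52
[1] 0x24->0x0a len=2 : 8d 95
[2] 0x1f->0x14 len=5 : b2 52 04 1b 9b
[3] 0x03->0x17 len=3 : 62 7a e1
[4] 0x17->0x02 len=4 : 62 7a e1 45
[5] 0x22->0x17 len=4 : 1b 9b 8d 95
query mem[0x20]=0x52, mem[0x0a]=0x8d, mem[0x03]=0x7a, mem[0x07]=0x5f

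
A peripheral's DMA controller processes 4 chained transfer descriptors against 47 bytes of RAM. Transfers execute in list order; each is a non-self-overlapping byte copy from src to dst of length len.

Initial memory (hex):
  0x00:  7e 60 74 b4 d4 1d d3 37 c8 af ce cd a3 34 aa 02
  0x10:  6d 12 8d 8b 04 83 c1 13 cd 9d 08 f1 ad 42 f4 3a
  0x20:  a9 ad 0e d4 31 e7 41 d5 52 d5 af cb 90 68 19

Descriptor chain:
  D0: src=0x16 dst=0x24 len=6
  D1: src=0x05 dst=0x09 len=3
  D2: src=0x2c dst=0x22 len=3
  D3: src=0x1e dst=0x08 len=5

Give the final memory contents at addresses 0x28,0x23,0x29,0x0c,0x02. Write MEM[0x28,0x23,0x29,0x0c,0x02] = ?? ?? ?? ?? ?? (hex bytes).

D0: mem[0x24..0x29] <- [c1 13 cd 9d 08 f1]
D1: mem[0x09..0x0b] <- [1d d3 37]
D2: mem[0x22..0x24] <- [90 68 19]
D3: mem[0x08..0x0c] <- [f4 3a a9 ad 90]
query mem[0x28]=0x08, mem[0x23]=0x68, mem[0x29]=0xf1, mem[0x0c]=0x90, mem[0x02]=0x74

MEM[0x28,0x23,0x29,0x0c,0x02] = 08 68 f1 90 74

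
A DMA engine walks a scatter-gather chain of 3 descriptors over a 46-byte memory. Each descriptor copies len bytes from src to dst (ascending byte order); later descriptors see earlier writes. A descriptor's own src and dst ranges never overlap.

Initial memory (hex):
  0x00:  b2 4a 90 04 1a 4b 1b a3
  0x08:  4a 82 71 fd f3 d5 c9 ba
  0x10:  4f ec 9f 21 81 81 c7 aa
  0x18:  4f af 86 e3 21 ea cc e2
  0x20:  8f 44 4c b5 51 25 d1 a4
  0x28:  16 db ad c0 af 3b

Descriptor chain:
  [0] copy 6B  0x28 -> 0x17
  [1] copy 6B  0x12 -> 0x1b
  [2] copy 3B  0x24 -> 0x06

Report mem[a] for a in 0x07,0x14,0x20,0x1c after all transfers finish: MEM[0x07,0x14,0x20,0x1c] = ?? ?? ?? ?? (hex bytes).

#0 dst[0x17+6] := {0x16,0xdb,0xad,0xc0,0xaf,0x3b}
#1 dst[0x1b+6] := {0x9f,0x21,0x81,0x81,0xc7,0x16}
#2 dst[0x06+3] := {0x51,0x25,0xd1}
query mem[0x07]=0x25, mem[0x14]=0x81, mem[0x20]=0x16, mem[0x1c]=0x21

MEM[0x07,0x14,0x20,0x1c] = 25 81 16 21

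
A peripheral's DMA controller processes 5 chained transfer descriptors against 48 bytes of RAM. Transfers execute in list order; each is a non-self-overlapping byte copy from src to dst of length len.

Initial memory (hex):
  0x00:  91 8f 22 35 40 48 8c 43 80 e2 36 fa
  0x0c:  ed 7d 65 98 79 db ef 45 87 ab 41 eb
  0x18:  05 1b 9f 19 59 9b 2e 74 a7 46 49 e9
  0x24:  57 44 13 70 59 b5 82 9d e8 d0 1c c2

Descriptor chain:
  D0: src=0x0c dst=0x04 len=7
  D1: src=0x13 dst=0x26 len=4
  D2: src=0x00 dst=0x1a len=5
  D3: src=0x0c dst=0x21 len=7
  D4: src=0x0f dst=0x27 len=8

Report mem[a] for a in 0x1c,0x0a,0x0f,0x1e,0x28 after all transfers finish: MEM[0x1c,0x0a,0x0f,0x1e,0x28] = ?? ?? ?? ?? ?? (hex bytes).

MEM[0x1c,0x0a,0x0f,0x1e,0x28] = 22 ef 98 ed 79

#0 dst[0x04+7] := {0xed,0x7d,0x65,0x98,0x79,0xdb,0xef}
#1 dst[0x26+4] := {0x45,0x87,0xab,0x41}
#2 dst[0x1a+5] := {0x91,0x8f,0x22,0x35,0xed}
#3 dst[0x21+7] := {0xed,0x7d,0x65,0x98,0x79,0xdb,0xef}
#4 dst[0x27+8] := {0x98,0x79,0xdb,0xef,0x45,0x87,0xab,0x41}
query mem[0x1c]=0x22, mem[0x0a]=0xef, mem[0x0f]=0x98, mem[0x1e]=0xed, mem[0x28]=0x79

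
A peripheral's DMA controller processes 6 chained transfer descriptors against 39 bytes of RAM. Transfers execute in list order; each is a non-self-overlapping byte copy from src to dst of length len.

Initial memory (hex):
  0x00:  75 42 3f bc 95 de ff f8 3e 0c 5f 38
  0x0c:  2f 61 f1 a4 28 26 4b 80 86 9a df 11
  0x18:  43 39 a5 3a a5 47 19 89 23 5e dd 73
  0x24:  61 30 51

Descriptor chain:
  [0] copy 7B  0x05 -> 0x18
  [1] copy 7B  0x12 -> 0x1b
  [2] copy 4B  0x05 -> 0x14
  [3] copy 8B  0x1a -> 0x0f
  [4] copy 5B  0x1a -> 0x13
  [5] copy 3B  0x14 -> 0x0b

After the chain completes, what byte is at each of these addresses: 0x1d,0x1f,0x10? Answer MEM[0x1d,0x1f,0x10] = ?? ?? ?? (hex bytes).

MEM[0x1d,0x1f,0x10] = 86 df 4b

#0 dst[0x18+7] := {0xde,0xff,0xf8,0x3e,0x0c,0x5f,0x38}
#1 dst[0x1b+7] := {0x4b,0x80,0x86,0x9a,0xdf,0x11,0xde}
#2 dst[0x14+4] := {0xde,0xff,0xf8,0x3e}
#3 dst[0x0f+8] := {0xf8,0x4b,0x80,0x86,0x9a,0xdf,0x11,0xde}
#4 dst[0x13+5] := {0xf8,0x4b,0x80,0x86,0x9a}
#5 dst[0x0b+3] := {0x4b,0x80,0x86}
query mem[0x1d]=0x86, mem[0x1f]=0xdf, mem[0x10]=0x4b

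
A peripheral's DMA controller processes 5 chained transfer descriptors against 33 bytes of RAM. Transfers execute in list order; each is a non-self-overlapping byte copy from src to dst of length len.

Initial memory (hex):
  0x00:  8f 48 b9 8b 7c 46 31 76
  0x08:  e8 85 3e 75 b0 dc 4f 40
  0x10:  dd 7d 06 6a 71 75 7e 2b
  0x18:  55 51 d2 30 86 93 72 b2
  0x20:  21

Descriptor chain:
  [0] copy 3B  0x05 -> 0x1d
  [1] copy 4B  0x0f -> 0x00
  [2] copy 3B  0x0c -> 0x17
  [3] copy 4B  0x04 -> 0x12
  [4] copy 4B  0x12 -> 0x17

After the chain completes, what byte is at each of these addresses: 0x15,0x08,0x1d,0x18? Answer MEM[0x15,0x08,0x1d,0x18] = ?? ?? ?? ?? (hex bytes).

MEM[0x15,0x08,0x1d,0x18] = 76 e8 46 46

[0] 0x05->0x1d len=3 : 46 31 76
[1] 0x0f->0x00 len=4 : 40 dd 7d 06
[2] 0x0c->0x17 len=3 : b0 dc 4f
[3] 0x04->0x12 len=4 : 7c 46 31 76
[4] 0x12->0x17 len=4 : 7c 46 31 76
query mem[0x15]=0x76, mem[0x08]=0xe8, mem[0x1d]=0x46, mem[0x18]=0x46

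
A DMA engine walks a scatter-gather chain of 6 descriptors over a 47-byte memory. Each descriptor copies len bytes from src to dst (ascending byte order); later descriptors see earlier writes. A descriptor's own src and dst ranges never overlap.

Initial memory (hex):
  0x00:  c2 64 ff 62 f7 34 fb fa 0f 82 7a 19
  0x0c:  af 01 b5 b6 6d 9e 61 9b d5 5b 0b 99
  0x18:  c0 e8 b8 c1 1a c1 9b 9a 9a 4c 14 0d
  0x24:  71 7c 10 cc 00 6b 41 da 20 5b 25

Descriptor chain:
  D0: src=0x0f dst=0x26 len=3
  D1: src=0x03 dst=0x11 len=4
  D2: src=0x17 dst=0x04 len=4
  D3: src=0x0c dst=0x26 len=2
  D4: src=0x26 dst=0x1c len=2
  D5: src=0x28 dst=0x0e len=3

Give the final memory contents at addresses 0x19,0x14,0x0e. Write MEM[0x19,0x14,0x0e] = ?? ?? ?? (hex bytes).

  after D0: wrote 3B at 0x26 = b66d9e
  after D1: wrote 4B at 0x11 = 62f734fb
  after D2: wrote 4B at 0x04 = 99c0e8b8
  after D3: wrote 2B at 0x26 = af01
  after D4: wrote 2B at 0x1c = af01
  after D5: wrote 3B at 0x0e = 9e6b41
query mem[0x19]=0xe8, mem[0x14]=0xfb, mem[0x0e]=0x9e

MEM[0x19,0x14,0x0e] = e8 fb 9e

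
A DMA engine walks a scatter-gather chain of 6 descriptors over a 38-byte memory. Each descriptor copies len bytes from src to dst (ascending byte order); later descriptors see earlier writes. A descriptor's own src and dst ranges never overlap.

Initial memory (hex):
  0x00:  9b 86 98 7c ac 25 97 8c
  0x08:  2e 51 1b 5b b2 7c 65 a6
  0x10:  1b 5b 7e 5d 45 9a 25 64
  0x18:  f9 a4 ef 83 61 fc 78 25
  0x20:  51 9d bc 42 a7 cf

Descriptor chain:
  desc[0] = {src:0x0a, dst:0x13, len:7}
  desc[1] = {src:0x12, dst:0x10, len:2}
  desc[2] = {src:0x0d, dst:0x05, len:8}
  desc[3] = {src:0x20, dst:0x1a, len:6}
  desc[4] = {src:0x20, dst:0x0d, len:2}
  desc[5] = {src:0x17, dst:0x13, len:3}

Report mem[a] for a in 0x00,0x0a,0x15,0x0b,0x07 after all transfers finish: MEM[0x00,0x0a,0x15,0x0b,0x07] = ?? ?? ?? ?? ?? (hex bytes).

[0] 0x0a->0x13 len=7 : 1b 5b b2 7c 65 a6 1b
[1] 0x12->0x10 len=2 : 7e 1b
[2] 0x0d->0x05 len=8 : 7c 65 a6 7e 1b 7e 1b 5b
[3] 0x20->0x1a len=6 : 51 9d bc 42 a7 cf
[4] 0x20->0x0d len=2 : 51 9d
[5] 0x17->0x13 len=3 : 65 a6 1b
query mem[0x00]=0x9b, mem[0x0a]=0x7e, mem[0x15]=0x1b, mem[0x0b]=0x1b, mem[0x07]=0xa6

MEM[0x00,0x0a,0x15,0x0b,0x07] = 9b 7e 1b 1b a6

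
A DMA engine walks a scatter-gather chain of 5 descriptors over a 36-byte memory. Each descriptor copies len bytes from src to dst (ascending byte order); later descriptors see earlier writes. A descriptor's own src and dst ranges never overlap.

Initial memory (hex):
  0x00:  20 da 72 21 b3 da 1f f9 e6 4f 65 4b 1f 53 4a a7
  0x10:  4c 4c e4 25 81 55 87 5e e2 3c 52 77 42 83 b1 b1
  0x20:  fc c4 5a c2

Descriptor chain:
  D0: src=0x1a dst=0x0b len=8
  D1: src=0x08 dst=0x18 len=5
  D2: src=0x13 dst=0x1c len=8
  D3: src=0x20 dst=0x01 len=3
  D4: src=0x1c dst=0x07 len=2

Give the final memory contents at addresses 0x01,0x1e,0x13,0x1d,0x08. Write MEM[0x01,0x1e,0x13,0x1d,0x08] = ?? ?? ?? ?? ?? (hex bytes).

MEM[0x01,0x1e,0x13,0x1d,0x08] = 5e 55 25 81 81

  after D0: wrote 8B at 0x0b = 52774283b1b1fcc4
  after D1: wrote 5B at 0x18 = e64f655277
  after D2: wrote 8B at 0x1c = 258155875ee64f65
  after D3: wrote 3B at 0x01 = 5ee64f
  after D4: wrote 2B at 0x07 = 2581
query mem[0x01]=0x5e, mem[0x1e]=0x55, mem[0x13]=0x25, mem[0x1d]=0x81, mem[0x08]=0x81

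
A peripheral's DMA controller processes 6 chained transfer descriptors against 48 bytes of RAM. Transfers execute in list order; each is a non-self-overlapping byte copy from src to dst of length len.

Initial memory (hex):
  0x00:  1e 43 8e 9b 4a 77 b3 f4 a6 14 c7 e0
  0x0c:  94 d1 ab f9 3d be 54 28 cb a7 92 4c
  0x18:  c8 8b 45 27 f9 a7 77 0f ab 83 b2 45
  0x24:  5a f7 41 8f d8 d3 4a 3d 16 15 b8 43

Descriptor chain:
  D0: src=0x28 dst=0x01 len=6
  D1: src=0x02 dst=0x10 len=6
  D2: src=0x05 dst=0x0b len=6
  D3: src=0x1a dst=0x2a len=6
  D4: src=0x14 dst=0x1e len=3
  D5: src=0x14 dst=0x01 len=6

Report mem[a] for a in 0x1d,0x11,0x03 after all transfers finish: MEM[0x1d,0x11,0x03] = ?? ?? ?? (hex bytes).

D0: mem[0x01..0x06] <- [d8 d3 4a 3d 16 15]
D1: mem[0x10..0x15] <- [d3 4a 3d 16 15 f4]
D2: mem[0x0b..0x10] <- [16 15 f4 a6 14 c7]
D3: mem[0x2a..0x2f] <- [45 27 f9 a7 77 0f]
D4: mem[0x1e..0x20] <- [15 f4 92]
D5: mem[0x01..0x06] <- [15 f4 92 4c c8 8b]
query mem[0x1d]=0xa7, mem[0x11]=0x4a, mem[0x03]=0x92

MEM[0x1d,0x11,0x03] = a7 4a 92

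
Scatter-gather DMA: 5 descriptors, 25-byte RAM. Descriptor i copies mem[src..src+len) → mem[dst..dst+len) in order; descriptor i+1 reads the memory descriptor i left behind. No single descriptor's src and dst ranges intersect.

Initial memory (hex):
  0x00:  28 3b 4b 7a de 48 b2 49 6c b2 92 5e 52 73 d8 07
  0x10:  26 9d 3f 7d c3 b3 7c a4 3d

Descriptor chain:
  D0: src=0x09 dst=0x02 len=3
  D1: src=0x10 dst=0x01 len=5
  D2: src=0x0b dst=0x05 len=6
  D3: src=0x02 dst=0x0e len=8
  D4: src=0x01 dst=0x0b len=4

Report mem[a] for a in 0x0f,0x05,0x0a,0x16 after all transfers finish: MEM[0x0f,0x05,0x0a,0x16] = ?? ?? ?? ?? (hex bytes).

[0] 0x09->0x02 len=3 : b2 92 5e
[1] 0x10->0x01 len=5 : 26 9d 3f 7d c3
[2] 0x0b->0x05 len=6 : 5e 52 73 d8 07 26
[3] 0x02->0x0e len=8 : 9d 3f 7d 5e 52 73 d8 07
[4] 0x01->0x0b len=4 : 26 9d 3f 7d
query mem[0x0f]=0x3f, mem[0x05]=0x5e, mem[0x0a]=0x26, mem[0x16]=0x7c

MEM[0x0f,0x05,0x0a,0x16] = 3f 5e 26 7c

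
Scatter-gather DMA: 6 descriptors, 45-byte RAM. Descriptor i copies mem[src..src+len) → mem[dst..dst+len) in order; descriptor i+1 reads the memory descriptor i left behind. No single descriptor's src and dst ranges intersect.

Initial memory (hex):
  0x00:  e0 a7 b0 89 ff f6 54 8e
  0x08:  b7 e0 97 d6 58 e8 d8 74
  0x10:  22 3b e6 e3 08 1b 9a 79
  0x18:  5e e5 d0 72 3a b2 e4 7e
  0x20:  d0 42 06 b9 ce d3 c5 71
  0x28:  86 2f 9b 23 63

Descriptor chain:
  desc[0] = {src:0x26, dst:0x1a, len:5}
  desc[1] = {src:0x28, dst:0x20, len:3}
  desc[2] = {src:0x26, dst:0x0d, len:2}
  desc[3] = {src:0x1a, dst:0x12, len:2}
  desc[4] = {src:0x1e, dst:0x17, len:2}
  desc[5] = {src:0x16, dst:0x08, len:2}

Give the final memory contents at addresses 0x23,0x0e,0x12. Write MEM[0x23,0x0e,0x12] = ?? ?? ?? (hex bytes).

[0] 0x26->0x1a len=5 : c5 71 86 2f 9b
[1] 0x28->0x20 len=3 : 86 2f 9b
[2] 0x26->0x0d len=2 : c5 71
[3] 0x1a->0x12 len=2 : c5 71
[4] 0x1e->0x17 len=2 : 9b 7e
[5] 0x16->0x08 len=2 : 9a 9b
query mem[0x23]=0xb9, mem[0x0e]=0x71, mem[0x12]=0xc5

MEM[0x23,0x0e,0x12] = b9 71 c5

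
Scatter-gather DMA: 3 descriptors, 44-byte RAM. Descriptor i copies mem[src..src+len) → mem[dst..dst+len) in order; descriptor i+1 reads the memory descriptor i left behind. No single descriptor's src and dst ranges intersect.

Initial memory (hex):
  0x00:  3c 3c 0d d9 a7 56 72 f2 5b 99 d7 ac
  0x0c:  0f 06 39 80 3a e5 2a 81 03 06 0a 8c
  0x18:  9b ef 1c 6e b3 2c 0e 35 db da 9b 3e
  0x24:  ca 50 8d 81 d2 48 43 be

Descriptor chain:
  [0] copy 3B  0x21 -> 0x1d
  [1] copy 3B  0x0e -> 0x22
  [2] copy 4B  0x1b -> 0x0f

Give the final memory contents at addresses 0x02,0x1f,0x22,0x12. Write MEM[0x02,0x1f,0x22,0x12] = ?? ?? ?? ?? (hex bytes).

#0 dst[0x1d+3] := {0xda,0x9b,0x3e}
#1 dst[0x22+3] := {0x39,0x80,0x3a}
#2 dst[0x0f+4] := {0x6e,0xb3,0xda,0x9b}
query mem[0x02]=0x0d, mem[0x1f]=0x3e, mem[0x22]=0x39, mem[0x12]=0x9b

MEM[0x02,0x1f,0x22,0x12] = 0d 3e 39 9b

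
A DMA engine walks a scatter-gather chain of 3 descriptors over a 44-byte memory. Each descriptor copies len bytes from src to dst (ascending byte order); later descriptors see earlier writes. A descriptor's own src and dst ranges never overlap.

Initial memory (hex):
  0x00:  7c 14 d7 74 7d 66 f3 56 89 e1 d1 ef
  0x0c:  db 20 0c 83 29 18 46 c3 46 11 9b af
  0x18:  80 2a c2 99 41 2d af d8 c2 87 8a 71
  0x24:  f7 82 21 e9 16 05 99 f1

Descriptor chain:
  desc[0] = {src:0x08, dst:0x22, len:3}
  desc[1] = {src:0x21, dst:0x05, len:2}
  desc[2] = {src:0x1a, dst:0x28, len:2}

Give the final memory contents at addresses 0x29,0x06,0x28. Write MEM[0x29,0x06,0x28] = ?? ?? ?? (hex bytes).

MEM[0x29,0x06,0x28] = 99 89 c2

[0] 0x08->0x22 len=3 : 89 e1 d1
[1] 0x21->0x05 len=2 : 87 89
[2] 0x1a->0x28 len=2 : c2 99
query mem[0x29]=0x99, mem[0x06]=0x89, mem[0x28]=0xc2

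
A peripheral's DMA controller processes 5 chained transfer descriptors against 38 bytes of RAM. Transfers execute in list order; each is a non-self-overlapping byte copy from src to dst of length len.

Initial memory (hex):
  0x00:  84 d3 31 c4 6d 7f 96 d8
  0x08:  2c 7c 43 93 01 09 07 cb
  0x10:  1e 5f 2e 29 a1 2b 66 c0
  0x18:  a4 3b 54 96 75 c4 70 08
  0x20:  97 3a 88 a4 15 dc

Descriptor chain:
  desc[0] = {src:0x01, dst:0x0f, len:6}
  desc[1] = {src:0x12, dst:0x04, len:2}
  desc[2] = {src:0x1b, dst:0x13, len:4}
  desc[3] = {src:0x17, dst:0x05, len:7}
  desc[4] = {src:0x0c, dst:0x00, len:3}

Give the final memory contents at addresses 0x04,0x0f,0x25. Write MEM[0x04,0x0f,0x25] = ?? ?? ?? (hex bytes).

MEM[0x04,0x0f,0x25] = 6d d3 dc

#0 dst[0x0f+6] := {0xd3,0x31,0xc4,0x6d,0x7f,0x96}
#1 dst[0x04+2] := {0x6d,0x7f}
#2 dst[0x13+4] := {0x96,0x75,0xc4,0x70}
#3 dst[0x05+7] := {0xc0,0xa4,0x3b,0x54,0x96,0x75,0xc4}
#4 dst[0x00+3] := {0x01,0x09,0x07}
query mem[0x04]=0x6d, mem[0x0f]=0xd3, mem[0x25]=0xdc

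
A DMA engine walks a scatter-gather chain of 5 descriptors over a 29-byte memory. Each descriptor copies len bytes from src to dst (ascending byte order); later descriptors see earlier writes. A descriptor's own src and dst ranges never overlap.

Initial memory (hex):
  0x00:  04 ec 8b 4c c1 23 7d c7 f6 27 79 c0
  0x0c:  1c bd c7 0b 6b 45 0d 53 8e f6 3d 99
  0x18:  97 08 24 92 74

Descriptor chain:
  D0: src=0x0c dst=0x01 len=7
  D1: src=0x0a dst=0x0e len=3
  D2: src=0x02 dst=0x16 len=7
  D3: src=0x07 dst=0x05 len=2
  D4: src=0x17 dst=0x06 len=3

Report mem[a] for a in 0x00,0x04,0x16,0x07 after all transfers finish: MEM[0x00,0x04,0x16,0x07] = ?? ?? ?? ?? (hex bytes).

[0] 0x0c->0x01 len=7 : 1c bd c7 0b 6b 45 0d
[1] 0x0a->0x0e len=3 : 79 c0 1c
[2] 0x02->0x16 len=7 : bd c7 0b 6b 45 0d f6
[3] 0x07->0x05 len=2 : 0d f6
[4] 0x17->0x06 len=3 : c7 0b 6b
query mem[0x00]=0x04, mem[0x04]=0x0b, mem[0x16]=0xbd, mem[0x07]=0x0b

MEM[0x00,0x04,0x16,0x07] = 04 0b bd 0b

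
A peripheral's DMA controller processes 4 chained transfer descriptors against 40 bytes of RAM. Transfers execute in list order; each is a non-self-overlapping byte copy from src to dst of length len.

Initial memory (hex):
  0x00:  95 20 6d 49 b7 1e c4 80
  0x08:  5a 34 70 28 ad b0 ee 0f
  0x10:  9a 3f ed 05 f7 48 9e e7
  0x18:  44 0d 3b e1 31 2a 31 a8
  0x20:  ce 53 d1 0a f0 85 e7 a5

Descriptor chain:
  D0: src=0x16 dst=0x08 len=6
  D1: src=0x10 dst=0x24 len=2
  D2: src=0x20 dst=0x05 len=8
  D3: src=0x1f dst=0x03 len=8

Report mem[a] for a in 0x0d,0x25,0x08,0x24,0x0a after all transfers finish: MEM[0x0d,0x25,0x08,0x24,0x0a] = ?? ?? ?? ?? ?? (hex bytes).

#0 dst[0x08+6] := {0x9e,0xe7,0x44,0x0d,0x3b,0xe1}
#1 dst[0x24+2] := {0x9a,0x3f}
#2 dst[0x05+8] := {0xce,0x53,0xd1,0x0a,0x9a,0x3f,0xe7,0xa5}
#3 dst[0x03+8] := {0xa8,0xce,0x53,0xd1,0x0a,0x9a,0x3f,0xe7}
query mem[0x0d]=0xe1, mem[0x25]=0x3f, mem[0x08]=0x9a, mem[0x24]=0x9a, mem[0x0a]=0xe7

MEM[0x0d,0x25,0x08,0x24,0x0a] = e1 3f 9a 9a e7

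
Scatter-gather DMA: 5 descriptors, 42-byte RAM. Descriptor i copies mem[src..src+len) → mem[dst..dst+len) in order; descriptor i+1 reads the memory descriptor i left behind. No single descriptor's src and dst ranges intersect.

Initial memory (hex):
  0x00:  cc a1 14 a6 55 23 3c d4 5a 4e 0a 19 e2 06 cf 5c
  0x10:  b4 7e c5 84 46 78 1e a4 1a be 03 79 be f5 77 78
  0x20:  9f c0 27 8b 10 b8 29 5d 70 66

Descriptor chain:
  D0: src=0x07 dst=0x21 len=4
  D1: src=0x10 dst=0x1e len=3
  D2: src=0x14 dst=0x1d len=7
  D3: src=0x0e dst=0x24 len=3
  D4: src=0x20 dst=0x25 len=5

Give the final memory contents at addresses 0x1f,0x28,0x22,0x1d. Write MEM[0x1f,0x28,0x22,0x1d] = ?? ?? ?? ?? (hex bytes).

MEM[0x1f,0x28,0x22,0x1d] = 1e 03 be 46

[0] 0x07->0x21 len=4 : d4 5a 4e 0a
[1] 0x10->0x1e len=3 : b4 7e c5
[2] 0x14->0x1d len=7 : 46 78 1e a4 1a be 03
[3] 0x0e->0x24 len=3 : cf 5c b4
[4] 0x20->0x25 len=5 : a4 1a be 03 cf
query mem[0x1f]=0x1e, mem[0x28]=0x03, mem[0x22]=0xbe, mem[0x1d]=0x46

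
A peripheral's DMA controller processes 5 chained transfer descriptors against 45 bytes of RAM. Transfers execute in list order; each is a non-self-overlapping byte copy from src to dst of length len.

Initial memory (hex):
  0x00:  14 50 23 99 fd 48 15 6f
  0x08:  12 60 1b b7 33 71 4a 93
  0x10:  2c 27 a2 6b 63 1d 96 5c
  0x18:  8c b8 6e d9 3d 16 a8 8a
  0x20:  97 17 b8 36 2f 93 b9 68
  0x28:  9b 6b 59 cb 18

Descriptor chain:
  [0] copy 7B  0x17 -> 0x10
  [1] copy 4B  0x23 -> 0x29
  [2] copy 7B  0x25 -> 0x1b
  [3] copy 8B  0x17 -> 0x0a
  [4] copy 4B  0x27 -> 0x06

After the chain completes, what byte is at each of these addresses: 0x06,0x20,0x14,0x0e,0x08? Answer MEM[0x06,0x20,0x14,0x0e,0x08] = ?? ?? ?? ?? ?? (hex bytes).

MEM[0x06,0x20,0x14,0x0e,0x08] = 68 2f d9 93 36

[0] 0x17->0x10 len=7 : 5c 8c b8 6e d9 3d 16
[1] 0x23->0x29 len=4 : 36 2f 93 b9
[2] 0x25->0x1b len=7 : 93 b9 68 9b 36 2f 93
[3] 0x17->0x0a len=8 : 5c 8c b8 6e 93 b9 68 9b
[4] 0x27->0x06 len=4 : 68 9b 36 2f
query mem[0x06]=0x68, mem[0x20]=0x2f, mem[0x14]=0xd9, mem[0x0e]=0x93, mem[0x08]=0x36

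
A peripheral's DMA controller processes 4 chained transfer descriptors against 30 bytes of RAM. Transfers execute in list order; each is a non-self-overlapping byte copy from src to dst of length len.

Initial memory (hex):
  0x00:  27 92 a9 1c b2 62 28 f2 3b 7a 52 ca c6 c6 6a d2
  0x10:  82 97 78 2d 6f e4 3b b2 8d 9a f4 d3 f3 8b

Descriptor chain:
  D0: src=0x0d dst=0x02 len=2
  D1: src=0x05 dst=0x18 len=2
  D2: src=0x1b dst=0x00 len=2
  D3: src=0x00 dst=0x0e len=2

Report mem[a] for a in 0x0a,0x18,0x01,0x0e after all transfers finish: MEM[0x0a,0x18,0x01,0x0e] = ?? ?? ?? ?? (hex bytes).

MEM[0x0a,0x18,0x01,0x0e] = 52 62 f3 d3

  after D0: wrote 2B at 0x02 = c66a
  after D1: wrote 2B at 0x18 = 6228
  after D2: wrote 2B at 0x00 = d3f3
  after D3: wrote 2B at 0x0e = d3f3
query mem[0x0a]=0x52, mem[0x18]=0x62, mem[0x01]=0xf3, mem[0x0e]=0xd3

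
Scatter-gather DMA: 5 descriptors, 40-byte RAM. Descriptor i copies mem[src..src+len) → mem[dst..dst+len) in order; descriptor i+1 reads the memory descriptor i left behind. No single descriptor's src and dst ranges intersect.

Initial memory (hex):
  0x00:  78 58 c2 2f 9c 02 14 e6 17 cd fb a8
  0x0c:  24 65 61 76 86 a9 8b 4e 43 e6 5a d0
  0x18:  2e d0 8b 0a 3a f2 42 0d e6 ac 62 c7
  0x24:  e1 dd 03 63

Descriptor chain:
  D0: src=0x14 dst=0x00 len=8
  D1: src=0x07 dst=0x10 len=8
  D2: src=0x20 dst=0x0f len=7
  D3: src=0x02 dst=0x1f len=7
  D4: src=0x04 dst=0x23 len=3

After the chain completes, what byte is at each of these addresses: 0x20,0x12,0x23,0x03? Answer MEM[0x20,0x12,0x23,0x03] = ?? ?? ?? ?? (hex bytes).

#0 dst[0x00+8] := {0x43,0xe6,0x5a,0xd0,0x2e,0xd0,0x8b,0x0a}
#1 dst[0x10+8] := {0x0a,0x17,0xcd,0xfb,0xa8,0x24,0x65,0x61}
#2 dst[0x0f+7] := {0xe6,0xac,0x62,0xc7,0xe1,0xdd,0x03}
#3 dst[0x1f+7] := {0x5a,0xd0,0x2e,0xd0,0x8b,0x0a,0x17}
#4 dst[0x23+3] := {0x2e,0xd0,0x8b}
query mem[0x20]=0xd0, mem[0x12]=0xc7, mem[0x23]=0x2e, mem[0x03]=0xd0

MEM[0x20,0x12,0x23,0x03] = d0 c7 2e d0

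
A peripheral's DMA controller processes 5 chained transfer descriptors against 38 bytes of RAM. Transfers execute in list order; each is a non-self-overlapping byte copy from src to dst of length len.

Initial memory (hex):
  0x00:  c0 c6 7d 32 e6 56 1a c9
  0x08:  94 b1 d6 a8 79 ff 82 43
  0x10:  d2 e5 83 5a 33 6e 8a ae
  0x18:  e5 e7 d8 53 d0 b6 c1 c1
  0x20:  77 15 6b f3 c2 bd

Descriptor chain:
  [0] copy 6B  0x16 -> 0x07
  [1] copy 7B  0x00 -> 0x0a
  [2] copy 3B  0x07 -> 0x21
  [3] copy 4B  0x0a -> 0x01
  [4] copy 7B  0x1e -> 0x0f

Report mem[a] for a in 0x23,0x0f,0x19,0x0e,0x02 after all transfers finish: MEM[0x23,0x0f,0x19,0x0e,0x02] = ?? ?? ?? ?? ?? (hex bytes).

MEM[0x23,0x0f,0x19,0x0e,0x02] = e5 c1 e7 e6 c6

[0] 0x16->0x07 len=6 : 8a ae e5 e7 d8 53
[1] 0x00->0x0a len=7 : c0 c6 7d 32 e6 56 1a
[2] 0x07->0x21 len=3 : 8a ae e5
[3] 0x0a->0x01 len=4 : c0 c6 7d 32
[4] 0x1e->0x0f len=7 : c1 c1 77 8a ae e5 c2
query mem[0x23]=0xe5, mem[0x0f]=0xc1, mem[0x19]=0xe7, mem[0x0e]=0xe6, mem[0x02]=0xc6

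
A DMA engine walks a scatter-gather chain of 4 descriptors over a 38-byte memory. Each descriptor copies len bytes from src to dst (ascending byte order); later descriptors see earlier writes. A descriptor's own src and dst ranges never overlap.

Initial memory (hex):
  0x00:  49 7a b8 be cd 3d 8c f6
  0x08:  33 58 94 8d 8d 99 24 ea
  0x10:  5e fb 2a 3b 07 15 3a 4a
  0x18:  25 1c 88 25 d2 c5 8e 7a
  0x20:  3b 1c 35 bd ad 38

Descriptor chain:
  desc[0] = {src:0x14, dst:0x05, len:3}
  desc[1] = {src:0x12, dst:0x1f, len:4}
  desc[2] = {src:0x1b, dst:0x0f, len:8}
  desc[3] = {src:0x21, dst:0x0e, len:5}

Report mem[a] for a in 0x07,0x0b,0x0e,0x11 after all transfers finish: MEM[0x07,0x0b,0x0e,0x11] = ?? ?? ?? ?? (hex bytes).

  after D0: wrote 3B at 0x05 = 07153a
  after D1: wrote 4B at 0x1f = 2a3b0715
  after D2: wrote 8B at 0x0f = 25d2c58e2a3b0715
  after D3: wrote 5B at 0x0e = 0715bdad38
query mem[0x07]=0x3a, mem[0x0b]=0x8d, mem[0x0e]=0x07, mem[0x11]=0xad

MEM[0x07,0x0b,0x0e,0x11] = 3a 8d 07 ad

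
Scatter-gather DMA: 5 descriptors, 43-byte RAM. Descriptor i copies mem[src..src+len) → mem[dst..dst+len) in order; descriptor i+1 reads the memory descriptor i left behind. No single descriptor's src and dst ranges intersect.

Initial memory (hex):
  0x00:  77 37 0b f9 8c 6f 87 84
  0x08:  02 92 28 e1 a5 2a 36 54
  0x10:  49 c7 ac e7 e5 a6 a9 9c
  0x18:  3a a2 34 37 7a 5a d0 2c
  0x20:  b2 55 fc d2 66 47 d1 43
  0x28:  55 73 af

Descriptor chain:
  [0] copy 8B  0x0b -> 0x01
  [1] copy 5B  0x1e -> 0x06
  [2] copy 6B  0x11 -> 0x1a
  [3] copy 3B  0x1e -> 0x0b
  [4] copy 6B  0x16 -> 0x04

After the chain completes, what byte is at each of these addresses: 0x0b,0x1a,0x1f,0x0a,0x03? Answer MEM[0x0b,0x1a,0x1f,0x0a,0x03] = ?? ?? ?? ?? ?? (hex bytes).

MEM[0x0b,0x1a,0x1f,0x0a,0x03] = a6 c7 a9 fc 2a

[0] 0x0b->0x01 len=8 : e1 a5 2a 36 54 49 c7 ac
[1] 0x1e->0x06 len=5 : d0 2c b2 55 fc
[2] 0x11->0x1a len=6 : c7 ac e7 e5 a6 a9
[3] 0x1e->0x0b len=3 : a6 a9 b2
[4] 0x16->0x04 len=6 : a9 9c 3a a2 c7 ac
query mem[0x0b]=0xa6, mem[0x1a]=0xc7, mem[0x1f]=0xa9, mem[0x0a]=0xfc, mem[0x03]=0x2a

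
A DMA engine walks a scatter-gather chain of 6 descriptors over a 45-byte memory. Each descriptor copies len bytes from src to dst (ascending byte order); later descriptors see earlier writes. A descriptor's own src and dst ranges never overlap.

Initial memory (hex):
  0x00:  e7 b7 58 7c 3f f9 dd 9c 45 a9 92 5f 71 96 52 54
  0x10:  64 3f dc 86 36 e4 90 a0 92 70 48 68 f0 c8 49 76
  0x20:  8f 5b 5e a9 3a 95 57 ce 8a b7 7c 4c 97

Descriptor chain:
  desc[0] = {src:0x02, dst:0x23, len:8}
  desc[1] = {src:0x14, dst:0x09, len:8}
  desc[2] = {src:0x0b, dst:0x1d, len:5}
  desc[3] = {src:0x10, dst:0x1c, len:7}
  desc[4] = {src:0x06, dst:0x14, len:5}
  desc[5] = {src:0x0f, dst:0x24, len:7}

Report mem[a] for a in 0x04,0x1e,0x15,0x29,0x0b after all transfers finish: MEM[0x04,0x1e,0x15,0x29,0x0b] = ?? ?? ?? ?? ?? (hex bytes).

#0 dst[0x23+8] := {0x58,0x7c,0x3f,0xf9,0xdd,0x9c,0x45,0xa9}
#1 dst[0x09+8] := {0x36,0xe4,0x90,0xa0,0x92,0x70,0x48,0x68}
#2 dst[0x1d+5] := {0x90,0xa0,0x92,0x70,0x48}
#3 dst[0x1c+7] := {0x68,0x3f,0xdc,0x86,0x36,0xe4,0x90}
#4 dst[0x14+5] := {0xdd,0x9c,0x45,0x36,0xe4}
#5 dst[0x24+7] := {0x48,0x68,0x3f,0xdc,0x86,0xdd,0x9c}
query mem[0x04]=0x3f, mem[0x1e]=0xdc, mem[0x15]=0x9c, mem[0x29]=0xdd, mem[0x0b]=0x90

MEM[0x04,0x1e,0x15,0x29,0x0b] = 3f dc 9c dd 90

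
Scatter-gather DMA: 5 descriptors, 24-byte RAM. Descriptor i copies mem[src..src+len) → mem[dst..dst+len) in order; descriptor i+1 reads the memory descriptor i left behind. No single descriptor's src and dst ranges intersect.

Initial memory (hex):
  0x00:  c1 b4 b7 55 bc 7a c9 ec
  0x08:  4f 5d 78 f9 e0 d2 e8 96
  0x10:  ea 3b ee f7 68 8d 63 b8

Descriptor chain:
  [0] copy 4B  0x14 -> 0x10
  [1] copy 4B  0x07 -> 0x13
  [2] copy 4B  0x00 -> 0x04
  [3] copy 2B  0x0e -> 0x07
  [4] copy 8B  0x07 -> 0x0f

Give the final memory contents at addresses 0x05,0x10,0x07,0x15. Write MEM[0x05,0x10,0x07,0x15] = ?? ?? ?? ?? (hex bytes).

D0: mem[0x10..0x13] <- [68 8d 63 b8]
D1: mem[0x13..0x16] <- [ec 4f 5d 78]
D2: mem[0x04..0x07] <- [c1 b4 b7 55]
D3: mem[0x07..0x08] <- [e8 96]
D4: mem[0x0f..0x16] <- [e8 96 5d 78 f9 e0 d2 e8]
query mem[0x05]=0xb4, mem[0x10]=0x96, mem[0x07]=0xe8, mem[0x15]=0xd2

MEM[0x05,0x10,0x07,0x15] = b4 96 e8 d2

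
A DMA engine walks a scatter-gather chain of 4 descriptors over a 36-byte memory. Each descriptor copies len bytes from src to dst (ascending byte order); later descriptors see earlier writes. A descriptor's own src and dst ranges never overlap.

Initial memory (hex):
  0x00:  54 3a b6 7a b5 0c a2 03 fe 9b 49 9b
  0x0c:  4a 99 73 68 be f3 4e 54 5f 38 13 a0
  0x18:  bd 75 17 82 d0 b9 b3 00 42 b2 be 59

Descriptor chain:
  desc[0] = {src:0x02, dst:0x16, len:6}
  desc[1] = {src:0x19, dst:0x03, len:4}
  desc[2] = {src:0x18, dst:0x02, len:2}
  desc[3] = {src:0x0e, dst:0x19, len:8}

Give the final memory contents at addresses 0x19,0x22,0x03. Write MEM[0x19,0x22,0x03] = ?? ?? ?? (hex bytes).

MEM[0x19,0x22,0x03] = 73 be 0c

  after D0: wrote 6B at 0x16 = b67ab50ca203
  after D1: wrote 4B at 0x03 = 0ca203d0
  after D2: wrote 2B at 0x02 = b50c
  after D3: wrote 8B at 0x19 = 7368bef34e545f38
query mem[0x19]=0x73, mem[0x22]=0xbe, mem[0x03]=0x0c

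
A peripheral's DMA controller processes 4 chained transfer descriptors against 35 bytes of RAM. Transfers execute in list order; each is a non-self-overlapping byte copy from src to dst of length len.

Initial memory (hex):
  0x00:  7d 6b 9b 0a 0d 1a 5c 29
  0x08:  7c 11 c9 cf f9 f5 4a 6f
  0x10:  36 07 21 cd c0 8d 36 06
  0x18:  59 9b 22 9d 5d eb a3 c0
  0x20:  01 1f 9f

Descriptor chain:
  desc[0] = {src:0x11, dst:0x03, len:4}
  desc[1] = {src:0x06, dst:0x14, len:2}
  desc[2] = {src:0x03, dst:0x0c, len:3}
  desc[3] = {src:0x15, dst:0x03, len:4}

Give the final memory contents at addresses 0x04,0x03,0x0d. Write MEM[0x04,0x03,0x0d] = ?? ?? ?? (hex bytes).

MEM[0x04,0x03,0x0d] = 36 29 21

  after D0: wrote 4B at 0x03 = 0721cdc0
  after D1: wrote 2B at 0x14 = c029
  after D2: wrote 3B at 0x0c = 0721cd
  after D3: wrote 4B at 0x03 = 29360659
query mem[0x04]=0x36, mem[0x03]=0x29, mem[0x0d]=0x21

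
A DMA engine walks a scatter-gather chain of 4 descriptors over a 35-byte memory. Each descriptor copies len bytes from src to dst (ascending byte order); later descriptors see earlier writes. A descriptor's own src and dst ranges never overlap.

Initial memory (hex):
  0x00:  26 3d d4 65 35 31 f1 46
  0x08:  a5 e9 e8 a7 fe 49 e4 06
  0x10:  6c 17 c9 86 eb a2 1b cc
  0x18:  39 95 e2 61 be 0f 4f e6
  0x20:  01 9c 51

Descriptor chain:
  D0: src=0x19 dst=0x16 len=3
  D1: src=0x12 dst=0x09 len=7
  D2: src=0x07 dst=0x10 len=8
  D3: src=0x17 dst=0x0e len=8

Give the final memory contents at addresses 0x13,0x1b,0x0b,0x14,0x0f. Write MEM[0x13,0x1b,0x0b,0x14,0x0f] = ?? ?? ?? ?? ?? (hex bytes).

MEM[0x13,0x1b,0x0b,0x14,0x0f] = be 61 eb 0f 61

  after D0: wrote 3B at 0x16 = 95e261
  after D1: wrote 7B at 0x09 = c986eba295e261
  after D2: wrote 8B at 0x10 = 46a5c986eba295e2
  after D3: wrote 8B at 0x0e = e26195e261be0f4f
query mem[0x13]=0xbe, mem[0x1b]=0x61, mem[0x0b]=0xeb, mem[0x14]=0x0f, mem[0x0f]=0x61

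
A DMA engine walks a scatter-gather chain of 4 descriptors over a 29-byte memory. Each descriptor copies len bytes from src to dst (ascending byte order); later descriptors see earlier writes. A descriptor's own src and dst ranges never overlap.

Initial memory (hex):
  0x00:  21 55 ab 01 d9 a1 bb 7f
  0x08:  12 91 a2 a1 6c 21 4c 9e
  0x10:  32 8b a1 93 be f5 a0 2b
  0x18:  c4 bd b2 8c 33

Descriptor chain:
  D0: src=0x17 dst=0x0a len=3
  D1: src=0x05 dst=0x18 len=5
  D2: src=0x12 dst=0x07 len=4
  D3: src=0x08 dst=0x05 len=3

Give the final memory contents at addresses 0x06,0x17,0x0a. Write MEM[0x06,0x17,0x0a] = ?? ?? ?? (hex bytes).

MEM[0x06,0x17,0x0a] = be 2b f5

D0: mem[0x0a..0x0c] <- [2b c4 bd]
D1: mem[0x18..0x1c] <- [a1 bb 7f 12 91]
D2: mem[0x07..0x0a] <- [a1 93 be f5]
D3: mem[0x05..0x07] <- [93 be f5]
query mem[0x06]=0xbe, mem[0x17]=0x2b, mem[0x0a]=0xf5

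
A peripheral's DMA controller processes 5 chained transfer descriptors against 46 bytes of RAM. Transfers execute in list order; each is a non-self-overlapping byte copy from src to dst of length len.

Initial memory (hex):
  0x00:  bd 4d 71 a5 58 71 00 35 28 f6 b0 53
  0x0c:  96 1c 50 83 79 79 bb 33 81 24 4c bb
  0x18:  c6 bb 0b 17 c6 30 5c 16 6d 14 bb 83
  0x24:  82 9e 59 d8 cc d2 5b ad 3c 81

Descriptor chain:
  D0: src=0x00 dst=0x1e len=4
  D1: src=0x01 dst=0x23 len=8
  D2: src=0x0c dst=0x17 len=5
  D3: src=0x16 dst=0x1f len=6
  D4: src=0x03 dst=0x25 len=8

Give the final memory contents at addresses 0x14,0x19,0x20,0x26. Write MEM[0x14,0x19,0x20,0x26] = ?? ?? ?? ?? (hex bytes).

MEM[0x14,0x19,0x20,0x26] = 81 50 96 58

  after D0: wrote 4B at 0x1e = bd4d71a5
  after D1: wrote 8B at 0x23 = 4d71a55871003528
  after D2: wrote 5B at 0x17 = 961c508379
  after D3: wrote 6B at 0x1f = 4c961c508379
  after D4: wrote 8B at 0x25 = a55871003528f6b0
query mem[0x14]=0x81, mem[0x19]=0x50, mem[0x20]=0x96, mem[0x26]=0x58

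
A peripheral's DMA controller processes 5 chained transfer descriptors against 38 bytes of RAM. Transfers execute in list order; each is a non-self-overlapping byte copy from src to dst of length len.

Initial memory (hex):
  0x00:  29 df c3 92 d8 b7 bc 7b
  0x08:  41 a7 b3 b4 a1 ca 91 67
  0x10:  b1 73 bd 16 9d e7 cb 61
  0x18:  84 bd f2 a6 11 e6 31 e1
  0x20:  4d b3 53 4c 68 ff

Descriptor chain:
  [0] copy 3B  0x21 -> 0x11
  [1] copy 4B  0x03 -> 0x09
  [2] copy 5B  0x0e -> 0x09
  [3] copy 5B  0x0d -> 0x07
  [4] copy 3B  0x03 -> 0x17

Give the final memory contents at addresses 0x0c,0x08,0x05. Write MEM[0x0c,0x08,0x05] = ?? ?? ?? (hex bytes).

D0: mem[0x11..0x13] <- [b3 53 4c]
D1: mem[0x09..0x0c] <- [92 d8 b7 bc]
D2: mem[0x09..0x0d] <- [91 67 b1 b3 53]
D3: mem[0x07..0x0b] <- [53 91 67 b1 b3]
D4: mem[0x17..0x19] <- [92 d8 b7]
query mem[0x0c]=0xb3, mem[0x08]=0x91, mem[0x05]=0xb7

MEM[0x0c,0x08,0x05] = b3 91 b7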